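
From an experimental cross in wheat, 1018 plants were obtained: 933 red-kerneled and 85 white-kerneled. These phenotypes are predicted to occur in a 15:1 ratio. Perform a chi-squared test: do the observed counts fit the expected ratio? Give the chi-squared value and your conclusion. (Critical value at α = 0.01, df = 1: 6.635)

7.660; not consistent

Total ratio parts = 16. Expected numbers out of 1018:
  red-kerneled: 1018 × 15/16 = 954.375
  white-kerneled: 1018 × 1/16 = 63.625
χ² = Σ (O − E)² / E
  red-kerneled: (933 − 954.375)² / 954.375 = 0.4787
  white-kerneled: (85 − 63.625)² / 63.625 = 7.1810
χ² = 0.4787 + 7.1810 = 7.6597 ≈ 7.660
Degrees of freedom = 2 − 1 = 1; critical value at α = 0.01 is 6.635.
Since 7.660 > 6.635, we reject the null hypothesis — the data do not fit the 15:1 ratio.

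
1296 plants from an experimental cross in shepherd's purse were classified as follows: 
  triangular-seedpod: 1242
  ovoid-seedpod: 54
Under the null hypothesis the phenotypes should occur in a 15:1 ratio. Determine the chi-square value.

9.600

Under the 15:1 hypothesis (Σ ratio = 16, N = 1296):
  triangular-seedpod: 1296 × 15/16 = 1215
  ovoid-seedpod: 1296 × 1/16 = 81
χ² = Σ (O − E)² / E
  triangular-seedpod: (1242 − 1215)² / 1215 = 0.6000
  ovoid-seedpod: (54 − 81)² / 81 = 9.0000
χ² = 0.6000 + 9.0000 = 9.600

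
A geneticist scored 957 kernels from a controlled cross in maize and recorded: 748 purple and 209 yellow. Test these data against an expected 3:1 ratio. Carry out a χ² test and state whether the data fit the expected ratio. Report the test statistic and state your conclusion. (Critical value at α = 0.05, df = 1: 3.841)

5.100; not consistent

Under the 3:1 hypothesis (Σ ratio = 4, N = 957):
  purple: 957 × 3/4 = 717.75
  yellow: 957 × 1/4 = 239.25
χ² = Σ (O − E)² / E
  purple: (748 − 717.75)² / 717.75 = 1.2749
  yellow: (209 − 239.25)² / 239.25 = 3.8247
χ² = 1.2749 + 3.8247 = 5.0996 ≈ 5.100
Degrees of freedom = 2 − 1 = 1; critical value at α = 0.05 is 3.841.
Since 5.100 > 3.841, we reject the null hypothesis — the data do not fit the 3:1 ratio.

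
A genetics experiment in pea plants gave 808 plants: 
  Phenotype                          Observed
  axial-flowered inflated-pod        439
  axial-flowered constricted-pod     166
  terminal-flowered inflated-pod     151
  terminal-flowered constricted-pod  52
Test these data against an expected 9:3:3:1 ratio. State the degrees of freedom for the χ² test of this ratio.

3

A goodness-of-fit test with 4 phenotype classes has df = 4 − 1 = 3.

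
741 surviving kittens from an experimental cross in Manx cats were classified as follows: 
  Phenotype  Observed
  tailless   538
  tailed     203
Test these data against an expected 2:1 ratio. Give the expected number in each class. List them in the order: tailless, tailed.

494, 247

Under the 2:1 hypothesis (Σ ratio = 3, N = 741):
  tailless: 741 × 2/3 = 494
  tailed: 741 × 1/3 = 247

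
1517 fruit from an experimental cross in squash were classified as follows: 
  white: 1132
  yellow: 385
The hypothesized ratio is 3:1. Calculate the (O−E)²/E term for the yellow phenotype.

The 3:1 ratio has 4 parts, so with N = 1517 the expected counts are:
  white: 1517 × 3/4 = 1137.75
  yellow: 1517 × 1/4 = 379.25
Contribution of yellow: (385 − 379.25)² / 379.25 = 0.0872

0.087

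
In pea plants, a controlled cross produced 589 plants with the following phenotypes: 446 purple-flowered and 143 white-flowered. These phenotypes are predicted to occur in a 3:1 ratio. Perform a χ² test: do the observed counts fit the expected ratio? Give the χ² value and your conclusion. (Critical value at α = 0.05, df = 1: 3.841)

Expected counts for N = 589 under a 3:1 ratio (total parts = 4):
  purple-flowered: 589 × 3/4 = 441.75
  white-flowered: 589 × 1/4 = 147.25
χ² = Σ (O − E)² / E
  purple-flowered: (446 − 441.75)² / 441.75 = 0.0409
  white-flowered: (143 − 147.25)² / 147.25 = 0.1227
χ² = 0.0409 + 0.1227 = 0.1636 ≈ 0.164
Degrees of freedom = 2 − 1 = 1; critical value at α = 0.05 is 3.841.
Since 0.164 < 3.841, we fail to reject the null hypothesis — the data are consistent with the 3:1 ratio.

0.164; consistent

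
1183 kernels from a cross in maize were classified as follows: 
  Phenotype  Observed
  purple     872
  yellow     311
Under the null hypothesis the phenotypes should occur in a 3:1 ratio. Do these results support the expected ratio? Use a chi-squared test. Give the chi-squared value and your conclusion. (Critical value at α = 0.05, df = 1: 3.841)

Under the 3:1 hypothesis (Σ ratio = 4, N = 1183):
  purple: 1183 × 3/4 = 887.25
  yellow: 1183 × 1/4 = 295.75
χ² = Σ (O − E)² / E
  purple: (872 − 887.25)² / 887.25 = 0.2621
  yellow: (311 − 295.75)² / 295.75 = 0.7863
χ² = 0.2621 + 0.7863 = 1.0484 ≈ 1.048
Degrees of freedom = 2 − 1 = 1; critical value at α = 0.05 is 3.841.
Since 1.048 < 3.841, we fail to reject the null hypothesis — the data are consistent with the 3:1 ratio.

1.048; consistent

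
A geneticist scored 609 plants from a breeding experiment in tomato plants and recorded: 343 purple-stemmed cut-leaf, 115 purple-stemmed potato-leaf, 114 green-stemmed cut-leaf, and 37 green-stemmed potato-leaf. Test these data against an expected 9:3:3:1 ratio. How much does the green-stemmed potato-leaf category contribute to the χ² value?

0.030

Total ratio parts = 16. Expected numbers out of 609:
  purple-stemmed cut-leaf: 609 × 9/16 = 342.5625
  purple-stemmed potato-leaf: 609 × 3/16 = 114.1875
  green-stemmed cut-leaf: 609 × 3/16 = 114.1875
  green-stemmed potato-leaf: 609 × 1/16 = 38.0625
Contribution of green-stemmed potato-leaf: (37 − 38.0625)² / 38.0625 = 0.0297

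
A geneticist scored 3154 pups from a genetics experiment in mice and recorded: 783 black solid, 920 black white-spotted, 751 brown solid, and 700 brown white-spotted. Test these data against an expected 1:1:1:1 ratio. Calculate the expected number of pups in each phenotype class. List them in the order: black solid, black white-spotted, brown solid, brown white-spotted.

Under the 1:1:1:1 hypothesis (Σ ratio = 4, N = 3154):
  black solid: 3154 × 1/4 = 788.5
  black white-spotted: 3154 × 1/4 = 788.5
  brown solid: 3154 × 1/4 = 788.5
  brown white-spotted: 3154 × 1/4 = 788.5

788.5, 788.5, 788.5, 788.5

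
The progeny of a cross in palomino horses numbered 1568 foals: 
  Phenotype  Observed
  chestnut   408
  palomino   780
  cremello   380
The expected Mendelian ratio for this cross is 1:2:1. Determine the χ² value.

1.041

Under the 1:2:1 hypothesis (Σ ratio = 4, N = 1568):
  chestnut: 1568 × 1/4 = 392
  palomino: 1568 × 2/4 = 784
  cremello: 1568 × 1/4 = 392
χ² = Σ (O − E)² / E
  chestnut: (408 − 392)² / 392 = 0.6531
  palomino: (780 − 784)² / 784 = 0.0204
  cremello: (380 − 392)² / 392 = 0.3673
χ² = 0.6531 + 0.0204 + 0.3673 = 1.0408 ≈ 1.041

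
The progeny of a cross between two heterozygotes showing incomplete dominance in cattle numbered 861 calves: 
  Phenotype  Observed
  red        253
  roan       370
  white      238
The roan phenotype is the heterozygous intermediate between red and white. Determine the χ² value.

With incomplete dominance, a heterozygote × heterozygote cross gives a 1:2:1 phenotypic ratio.
Under the 1:2:1 hypothesis (Σ ratio = 4, N = 861):
  red: 861 × 1/4 = 215.25
  roan: 861 × 2/4 = 430.5
  white: 861 × 1/4 = 215.25
χ² = Σ (O − E)² / E
  red: (253 − 215.25)² / 215.25 = 6.6205
  roan: (370 − 430.5)² / 430.5 = 8.5023
  white: (238 − 215.25)² / 215.25 = 2.4045
χ² = 6.6205 + 8.5023 + 2.4045 = 17.5273 ≈ 17.527

17.527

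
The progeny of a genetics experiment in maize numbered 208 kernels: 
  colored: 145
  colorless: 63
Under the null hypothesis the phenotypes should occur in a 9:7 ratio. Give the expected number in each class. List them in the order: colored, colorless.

117, 91

The 9:7 ratio has 16 parts, so with N = 208 the expected counts are:
  colored: 208 × 9/16 = 117
  colorless: 208 × 7/16 = 91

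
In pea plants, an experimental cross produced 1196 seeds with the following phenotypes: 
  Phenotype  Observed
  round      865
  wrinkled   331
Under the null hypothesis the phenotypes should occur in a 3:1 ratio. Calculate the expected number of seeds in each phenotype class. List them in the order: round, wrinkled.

Under the 3:1 hypothesis (Σ ratio = 4, N = 1196):
  round: 1196 × 3/4 = 897
  wrinkled: 1196 × 1/4 = 299

897, 299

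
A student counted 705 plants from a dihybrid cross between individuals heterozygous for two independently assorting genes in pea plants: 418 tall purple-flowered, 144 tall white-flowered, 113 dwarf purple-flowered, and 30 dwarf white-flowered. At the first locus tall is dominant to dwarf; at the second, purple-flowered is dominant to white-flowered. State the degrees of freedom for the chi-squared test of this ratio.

A dihybrid F₂ with independent assortment and complete dominance at both loci gives a 9:3:3:1 phenotypic ratio.
A goodness-of-fit test with 4 phenotype classes has df = 4 − 1 = 3.

3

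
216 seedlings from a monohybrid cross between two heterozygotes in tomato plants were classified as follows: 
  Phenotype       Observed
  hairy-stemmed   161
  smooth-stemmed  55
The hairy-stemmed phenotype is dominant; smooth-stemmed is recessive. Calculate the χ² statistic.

For a monohybrid cross between heterozygotes with complete dominance, the expected phenotypic ratio is 3:1.
The 3:1 ratio has 4 parts, so with N = 216 the expected counts are:
  hairy-stemmed: 216 × 3/4 = 162
  smooth-stemmed: 216 × 1/4 = 54
χ² = Σ (O − E)² / E
  hairy-stemmed: (161 − 162)² / 162 = 0.0062
  smooth-stemmed: (55 − 54)² / 54 = 0.0185
χ² = 0.0062 + 0.0185 = 0.0247 ≈ 0.025

0.025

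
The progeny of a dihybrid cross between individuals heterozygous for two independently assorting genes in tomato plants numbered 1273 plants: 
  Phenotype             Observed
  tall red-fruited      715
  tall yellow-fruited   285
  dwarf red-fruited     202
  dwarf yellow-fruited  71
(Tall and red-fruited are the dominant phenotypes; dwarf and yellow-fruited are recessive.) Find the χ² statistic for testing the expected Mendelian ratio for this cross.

15.548

A dihybrid F₂ with independent assortment and complete dominance at both loci gives a 9:3:3:1 phenotypic ratio.
The 9:3:3:1 ratio has 16 parts, so with N = 1273 the expected counts are:
  tall red-fruited: 1273 × 9/16 = 716.0625
  tall yellow-fruited: 1273 × 3/16 = 238.6875
  dwarf red-fruited: 1273 × 3/16 = 238.6875
  dwarf yellow-fruited: 1273 × 1/16 = 79.5625
χ² = Σ (O − E)² / E
  tall red-fruited: (715 − 716.0625)² / 716.0625 = 0.0016
  tall yellow-fruited: (285 − 238.6875)² / 238.6875 = 8.9860
  dwarf red-fruited: (202 − 238.6875)² / 238.6875 = 5.6391
  dwarf yellow-fruited: (71 − 79.5625)² / 79.5625 = 0.9215
χ² = 0.0016 + 8.9860 + 5.6391 + 0.9215 = 15.5482 ≈ 15.548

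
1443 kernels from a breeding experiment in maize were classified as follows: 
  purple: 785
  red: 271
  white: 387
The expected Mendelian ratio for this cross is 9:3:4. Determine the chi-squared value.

2.788

The 9:3:4 ratio has 16 parts, so with N = 1443 the expected counts are:
  purple: 1443 × 9/16 = 811.6875
  red: 1443 × 3/16 = 270.5625
  white: 1443 × 4/16 = 360.75
χ² = Σ (O − E)² / E
  purple: (785 − 811.6875)² / 811.6875 = 0.8775
  red: (271 − 270.5625)² / 270.5625 = 0.0007
  white: (387 − 360.75)² / 360.75 = 1.9101
χ² = 0.8775 + 0.0007 + 1.9101 = 2.7883 ≈ 2.788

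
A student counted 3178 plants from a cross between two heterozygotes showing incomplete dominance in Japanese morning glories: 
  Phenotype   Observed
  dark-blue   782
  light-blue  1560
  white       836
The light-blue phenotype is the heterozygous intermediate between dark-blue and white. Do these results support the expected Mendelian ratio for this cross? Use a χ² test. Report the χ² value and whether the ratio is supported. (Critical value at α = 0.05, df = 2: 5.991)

2.894; consistent

With incomplete dominance, a heterozygote × heterozygote cross gives a 1:2:1 phenotypic ratio.
Total ratio parts = 4. Expected numbers out of 3178:
  dark-blue: 3178 × 1/4 = 794.5
  light-blue: 3178 × 2/4 = 1589
  white: 3178 × 1/4 = 794.5
χ² = Σ (O − E)² / E
  dark-blue: (782 − 794.5)² / 794.5 = 0.1967
  light-blue: (1560 − 1589)² / 1589 = 0.5293
  white: (836 − 794.5)² / 794.5 = 2.1677
χ² = 0.1967 + 0.5293 + 2.1677 = 2.8937 ≈ 2.894
Degrees of freedom = 3 − 1 = 2; critical value at α = 0.05 is 5.991.
Since 2.894 < 5.991, we fail to reject the null hypothesis — the data are consistent with the 1:2:1 ratio.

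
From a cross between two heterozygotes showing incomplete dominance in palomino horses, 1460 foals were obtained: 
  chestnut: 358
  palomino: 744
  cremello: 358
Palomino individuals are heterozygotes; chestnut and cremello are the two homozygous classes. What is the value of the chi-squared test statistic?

0.537

With incomplete dominance, a heterozygote × heterozygote cross gives a 1:2:1 phenotypic ratio.
Under the 1:2:1 hypothesis (Σ ratio = 4, N = 1460):
  chestnut: 1460 × 1/4 = 365
  palomino: 1460 × 2/4 = 730
  cremello: 1460 × 1/4 = 365
χ² = Σ (O − E)² / E
  chestnut: (358 − 365)² / 365 = 0.1342
  palomino: (744 − 730)² / 730 = 0.2685
  cremello: (358 − 365)² / 365 = 0.1342
χ² = 0.1342 + 0.2685 + 0.1342 = 0.5369 ≈ 0.537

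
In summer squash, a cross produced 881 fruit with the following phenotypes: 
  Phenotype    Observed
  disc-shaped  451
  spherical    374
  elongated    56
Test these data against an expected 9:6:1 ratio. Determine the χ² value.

9.784

Under the 9:6:1 hypothesis (Σ ratio = 16, N = 881):
  disc-shaped: 881 × 9/16 = 495.5625
  spherical: 881 × 6/16 = 330.375
  elongated: 881 × 1/16 = 55.0625
χ² = Σ (O − E)² / E
  disc-shaped: (451 − 495.5625)² / 495.5625 = 4.0072
  spherical: (374 − 330.375)² / 330.375 = 5.7605
  elongated: (56 − 55.0625)² / 55.0625 = 0.0160
χ² = 4.0072 + 5.7605 + 0.0160 = 9.7837 ≈ 9.784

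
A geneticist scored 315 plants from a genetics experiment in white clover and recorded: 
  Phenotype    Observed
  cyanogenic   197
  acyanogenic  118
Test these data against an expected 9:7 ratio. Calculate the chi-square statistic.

5.064

Expected counts for N = 315 under a 9:7 ratio (total parts = 16):
  cyanogenic: 315 × 9/16 = 177.1875
  acyanogenic: 315 × 7/16 = 137.8125
χ² = Σ (O − E)² / E
  cyanogenic: (197 − 177.1875)² / 177.1875 = 2.2154
  acyanogenic: (118 − 137.8125)² / 137.8125 = 2.8483
χ² = 2.2154 + 2.8483 = 5.0637 ≈ 5.064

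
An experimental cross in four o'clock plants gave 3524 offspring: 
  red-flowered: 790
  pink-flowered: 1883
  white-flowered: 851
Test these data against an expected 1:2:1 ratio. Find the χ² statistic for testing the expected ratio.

18.730

Total ratio parts = 4. Expected numbers out of 3524:
  red-flowered: 3524 × 1/4 = 881
  pink-flowered: 3524 × 2/4 = 1762
  white-flowered: 3524 × 1/4 = 881
χ² = Σ (O − E)² / E
  red-flowered: (790 − 881)² / 881 = 9.3995
  pink-flowered: (1883 − 1762)² / 1762 = 8.3093
  white-flowered: (851 − 881)² / 881 = 1.0216
χ² = 9.3995 + 8.3093 + 1.0216 = 18.7304 ≈ 18.730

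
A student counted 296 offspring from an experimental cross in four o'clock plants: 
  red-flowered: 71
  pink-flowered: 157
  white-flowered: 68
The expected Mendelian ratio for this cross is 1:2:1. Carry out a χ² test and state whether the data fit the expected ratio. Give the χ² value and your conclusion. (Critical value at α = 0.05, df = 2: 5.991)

1.155; consistent

Total ratio parts = 4. Expected numbers out of 296:
  red-flowered: 296 × 1/4 = 74
  pink-flowered: 296 × 2/4 = 148
  white-flowered: 296 × 1/4 = 74
χ² = Σ (O − E)² / E
  red-flowered: (71 − 74)² / 74 = 0.1216
  pink-flowered: (157 − 148)² / 148 = 0.5473
  white-flowered: (68 − 74)² / 74 = 0.4865
χ² = 0.1216 + 0.5473 + 0.4865 = 1.1554 ≈ 1.155
Degrees of freedom = 3 − 1 = 2; critical value at α = 0.05 is 5.991.
Since 1.155 < 5.991, we fail to reject the null hypothesis — the data are consistent with the 1:2:1 ratio.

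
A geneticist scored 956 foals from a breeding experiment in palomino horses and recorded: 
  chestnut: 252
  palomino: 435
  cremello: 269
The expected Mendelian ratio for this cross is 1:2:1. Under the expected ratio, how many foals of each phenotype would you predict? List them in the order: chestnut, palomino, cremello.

Total ratio parts = 4. Expected numbers out of 956:
  chestnut: 956 × 1/4 = 239
  palomino: 956 × 2/4 = 478
  cremello: 956 × 1/4 = 239

239, 478, 239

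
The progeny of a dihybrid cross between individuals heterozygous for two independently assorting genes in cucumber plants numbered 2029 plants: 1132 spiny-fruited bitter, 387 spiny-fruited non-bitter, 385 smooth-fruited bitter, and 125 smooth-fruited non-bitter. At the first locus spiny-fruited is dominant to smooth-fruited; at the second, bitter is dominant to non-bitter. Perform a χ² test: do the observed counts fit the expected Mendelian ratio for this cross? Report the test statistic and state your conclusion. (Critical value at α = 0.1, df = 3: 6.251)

A dihybrid F₂ with independent assortment and complete dominance at both loci gives a 9:3:3:1 phenotypic ratio.
Expected counts for N = 2029 under a 9:3:3:1 ratio (total parts = 16):
  spiny-fruited bitter: 2029 × 9/16 = 1141.3125
  spiny-fruited non-bitter: 2029 × 3/16 = 380.4375
  smooth-fruited bitter: 2029 × 3/16 = 380.4375
  smooth-fruited non-bitter: 2029 × 1/16 = 126.8125
χ² = Σ (O − E)² / E
  spiny-fruited bitter: (1132 − 1141.3125)² / 1141.3125 = 0.0760
  spiny-fruited non-bitter: (387 − 380.4375)² / 380.4375 = 0.1132
  smooth-fruited bitter: (385 − 380.4375)² / 380.4375 = 0.0547
  smooth-fruited non-bitter: (125 − 126.8125)² / 126.8125 = 0.0259
χ² = 0.0760 + 0.1132 + 0.0547 + 0.0259 = 0.2698 ≈ 0.270
Degrees of freedom = 4 − 1 = 3; critical value at α = 0.1 is 6.251.
Since 0.270 < 6.251, we fail to reject the null hypothesis — the data are consistent with the 9:3:3:1 ratio.

0.270; consistent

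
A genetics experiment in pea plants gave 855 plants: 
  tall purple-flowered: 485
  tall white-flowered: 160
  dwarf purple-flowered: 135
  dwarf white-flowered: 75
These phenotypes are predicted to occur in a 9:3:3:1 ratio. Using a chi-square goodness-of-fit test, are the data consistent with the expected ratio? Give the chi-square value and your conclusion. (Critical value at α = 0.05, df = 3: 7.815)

12.732; not consistent

Under the 9:3:3:1 hypothesis (Σ ratio = 16, N = 855):
  tall purple-flowered: 855 × 9/16 = 480.9375
  tall white-flowered: 855 × 3/16 = 160.3125
  dwarf purple-flowered: 855 × 3/16 = 160.3125
  dwarf white-flowered: 855 × 1/16 = 53.4375
χ² = Σ (O − E)² / E
  tall purple-flowered: (485 − 480.9375)² / 480.9375 = 0.0343
  tall white-flowered: (160 − 160.3125)² / 160.3125 = 0.0006
  dwarf purple-flowered: (135 − 160.3125)² / 160.3125 = 3.9967
  dwarf white-flowered: (75 − 53.4375)² / 53.4375 = 8.7007
χ² = 0.0343 + 0.0006 + 3.9967 + 8.7007 = 12.7323 ≈ 12.732
Degrees of freedom = 4 − 1 = 3; critical value at α = 0.05 is 7.815.
Since 12.732 > 7.815, we reject the null hypothesis — the data do not fit the 9:3:3:1 ratio.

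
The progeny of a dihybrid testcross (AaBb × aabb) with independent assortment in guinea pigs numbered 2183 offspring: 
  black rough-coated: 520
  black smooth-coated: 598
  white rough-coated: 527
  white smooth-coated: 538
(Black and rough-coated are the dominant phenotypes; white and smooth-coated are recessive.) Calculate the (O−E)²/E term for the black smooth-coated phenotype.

5.002

A dihybrid testcross with independent assortment gives a 1:1:1:1 ratio.
The 1:1:1:1 ratio has 4 parts, so with N = 2183 the expected counts are:
  black rough-coated: 2183 × 1/4 = 545.75
  black smooth-coated: 2183 × 1/4 = 545.75
  white rough-coated: 2183 × 1/4 = 545.75
  white smooth-coated: 2183 × 1/4 = 545.75
Contribution of black smooth-coated: (598 − 545.75)² / 545.75 = 5.0024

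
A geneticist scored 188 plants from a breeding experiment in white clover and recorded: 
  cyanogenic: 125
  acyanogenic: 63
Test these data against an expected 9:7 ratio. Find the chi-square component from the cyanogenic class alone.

3.504

Expected counts for N = 188 under a 9:7 ratio (total parts = 16):
  cyanogenic: 188 × 9/16 = 105.75
  acyanogenic: 188 × 7/16 = 82.25
Contribution of cyanogenic: (125 − 105.75)² / 105.75 = 3.5041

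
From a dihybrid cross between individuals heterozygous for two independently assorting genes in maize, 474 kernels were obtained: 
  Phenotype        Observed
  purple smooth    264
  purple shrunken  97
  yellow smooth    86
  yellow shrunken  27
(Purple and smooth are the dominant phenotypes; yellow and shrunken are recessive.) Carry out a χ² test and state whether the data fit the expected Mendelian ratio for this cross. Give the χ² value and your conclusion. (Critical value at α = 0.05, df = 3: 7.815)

1.094; consistent

A dihybrid F₂ with independent assortment and complete dominance at both loci gives a 9:3:3:1 phenotypic ratio.
Total ratio parts = 16. Expected numbers out of 474:
  purple smooth: 474 × 9/16 = 266.625
  purple shrunken: 474 × 3/16 = 88.875
  yellow smooth: 474 × 3/16 = 88.875
  yellow shrunken: 474 × 1/16 = 29.625
χ² = Σ (O − E)² / E
  purple smooth: (264 − 266.625)² / 266.625 = 0.0258
  purple shrunken: (97 − 88.875)² / 88.875 = 0.7428
  yellow smooth: (86 − 88.875)² / 88.875 = 0.0930
  yellow shrunken: (27 − 29.625)² / 29.625 = 0.2326
χ² = 0.0258 + 0.7428 + 0.0930 + 0.2326 = 1.0942 ≈ 1.094
Degrees of freedom = 4 − 1 = 3; critical value at α = 0.05 is 7.815.
Since 1.094 < 7.815, we fail to reject the null hypothesis — the data are consistent with the 9:3:3:1 ratio.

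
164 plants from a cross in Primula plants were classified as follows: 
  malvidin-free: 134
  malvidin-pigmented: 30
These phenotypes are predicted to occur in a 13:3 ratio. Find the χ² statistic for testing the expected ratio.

0.023

Expected counts for N = 164 under a 13:3 ratio (total parts = 16):
  malvidin-free: 164 × 13/16 = 133.25
  malvidin-pigmented: 164 × 3/16 = 30.75
χ² = Σ (O − E)² / E
  malvidin-free: (134 − 133.25)² / 133.25 = 0.0042
  malvidin-pigmented: (30 − 30.75)² / 30.75 = 0.0183
χ² = 0.0042 + 0.0183 = 0.0225 ≈ 0.023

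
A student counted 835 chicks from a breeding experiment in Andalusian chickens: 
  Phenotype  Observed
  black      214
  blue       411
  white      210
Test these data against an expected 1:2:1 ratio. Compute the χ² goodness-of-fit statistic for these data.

0.241

Total ratio parts = 4. Expected numbers out of 835:
  black: 835 × 1/4 = 208.75
  blue: 835 × 2/4 = 417.5
  white: 835 × 1/4 = 208.75
χ² = Σ (O − E)² / E
  black: (214 − 208.75)² / 208.75 = 0.1320
  blue: (411 − 417.5)² / 417.5 = 0.1012
  white: (210 − 208.75)² / 208.75 = 0.0075
χ² = 0.1320 + 0.1012 + 0.0075 = 0.2407 ≈ 0.241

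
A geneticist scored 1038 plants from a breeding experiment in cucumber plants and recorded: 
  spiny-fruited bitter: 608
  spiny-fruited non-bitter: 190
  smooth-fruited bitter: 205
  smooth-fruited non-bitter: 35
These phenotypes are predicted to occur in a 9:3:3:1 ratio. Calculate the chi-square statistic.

15.417

The 9:3:3:1 ratio has 16 parts, so with N = 1038 the expected counts are:
  spiny-fruited bitter: 1038 × 9/16 = 583.875
  spiny-fruited non-bitter: 1038 × 3/16 = 194.625
  smooth-fruited bitter: 1038 × 3/16 = 194.625
  smooth-fruited non-bitter: 1038 × 1/16 = 64.875
χ² = Σ (O − E)² / E
  spiny-fruited bitter: (608 − 583.875)² / 583.875 = 0.9968
  spiny-fruited non-bitter: (190 − 194.625)² / 194.625 = 0.1099
  smooth-fruited bitter: (205 − 194.625)² / 194.625 = 0.5531
  smooth-fruited non-bitter: (35 − 64.875)² / 64.875 = 13.7575
χ² = 0.9968 + 0.1099 + 0.5531 + 13.7575 = 15.4173 ≈ 15.417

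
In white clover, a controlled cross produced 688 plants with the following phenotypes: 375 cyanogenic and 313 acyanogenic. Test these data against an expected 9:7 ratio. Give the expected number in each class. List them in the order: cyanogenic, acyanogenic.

Total ratio parts = 16. Expected numbers out of 688:
  cyanogenic: 688 × 9/16 = 387
  acyanogenic: 688 × 7/16 = 301

387, 301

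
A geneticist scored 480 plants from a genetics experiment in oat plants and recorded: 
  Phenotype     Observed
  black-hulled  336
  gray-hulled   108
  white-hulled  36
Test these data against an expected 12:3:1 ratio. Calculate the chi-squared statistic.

Expected counts for N = 480 under a 12:3:1 ratio (total parts = 16):
  black-hulled: 480 × 12/16 = 360
  gray-hulled: 480 × 3/16 = 90
  white-hulled: 480 × 1/16 = 30
χ² = Σ (O − E)² / E
  black-hulled: (336 − 360)² / 360 = 1.6000
  gray-hulled: (108 − 90)² / 90 = 3.6000
  white-hulled: (36 − 30)² / 30 = 1.2000
χ² = 1.6000 + 3.6000 + 1.2000 = 6.400

6.400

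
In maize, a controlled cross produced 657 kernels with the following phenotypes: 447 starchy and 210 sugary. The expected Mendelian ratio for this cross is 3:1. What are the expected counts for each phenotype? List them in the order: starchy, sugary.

Under the 3:1 hypothesis (Σ ratio = 4, N = 657):
  starchy: 657 × 3/4 = 492.75
  sugary: 657 × 1/4 = 164.25

492.75, 164.25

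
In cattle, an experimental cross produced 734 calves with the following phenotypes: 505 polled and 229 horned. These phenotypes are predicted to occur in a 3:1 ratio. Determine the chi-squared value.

Under the 3:1 hypothesis (Σ ratio = 4, N = 734):
  polled: 734 × 3/4 = 550.5
  horned: 734 × 1/4 = 183.5
χ² = Σ (O − E)² / E
  polled: (505 − 550.5)² / 550.5 = 3.7607
  horned: (229 − 183.5)² / 183.5 = 11.2820
χ² = 3.7607 + 11.2820 = 15.0427 ≈ 15.043

15.043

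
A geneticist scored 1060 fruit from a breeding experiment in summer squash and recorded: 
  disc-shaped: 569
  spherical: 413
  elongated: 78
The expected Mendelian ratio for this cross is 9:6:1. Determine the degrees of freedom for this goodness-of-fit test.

2

A goodness-of-fit test with 3 phenotype classes has df = 3 − 1 = 2.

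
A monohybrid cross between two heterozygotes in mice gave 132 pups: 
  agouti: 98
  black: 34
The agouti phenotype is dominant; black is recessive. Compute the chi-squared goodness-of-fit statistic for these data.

For a monohybrid cross between heterozygotes with complete dominance, the expected phenotypic ratio is 3:1.
The 3:1 ratio has 4 parts, so with N = 132 the expected counts are:
  agouti: 132 × 3/4 = 99
  black: 132 × 1/4 = 33
χ² = Σ (O − E)² / E
  agouti: (98 − 99)² / 99 = 0.0101
  black: (34 − 33)² / 33 = 0.0303
χ² = 0.0101 + 0.0303 = 0.0404 ≈ 0.040

0.040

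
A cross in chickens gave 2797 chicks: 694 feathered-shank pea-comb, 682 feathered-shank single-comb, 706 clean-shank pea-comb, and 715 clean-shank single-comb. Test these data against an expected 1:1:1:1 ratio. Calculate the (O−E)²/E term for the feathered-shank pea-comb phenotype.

0.039

Expected counts for N = 2797 under a 1:1:1:1 ratio (total parts = 4):
  feathered-shank pea-comb: 2797 × 1/4 = 699.25
  feathered-shank single-comb: 2797 × 1/4 = 699.25
  clean-shank pea-comb: 2797 × 1/4 = 699.25
  clean-shank single-comb: 2797 × 1/4 = 699.25
Contribution of feathered-shank pea-comb: (694 − 699.25)² / 699.25 = 0.0394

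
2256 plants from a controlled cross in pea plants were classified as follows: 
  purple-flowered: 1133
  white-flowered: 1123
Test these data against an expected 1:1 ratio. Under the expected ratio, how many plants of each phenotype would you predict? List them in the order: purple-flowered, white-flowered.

The 1:1 ratio has 2 parts, so with N = 2256 the expected counts are:
  purple-flowered: 2256 × 1/2 = 1128
  white-flowered: 2256 × 1/2 = 1128

1128, 1128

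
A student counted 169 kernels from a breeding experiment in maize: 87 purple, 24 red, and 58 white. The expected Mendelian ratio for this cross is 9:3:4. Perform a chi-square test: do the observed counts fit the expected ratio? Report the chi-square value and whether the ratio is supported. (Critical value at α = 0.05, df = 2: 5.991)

8.420; not consistent

The 9:3:4 ratio has 16 parts, so with N = 169 the expected counts are:
  purple: 169 × 9/16 = 95.0625
  red: 169 × 3/16 = 31.6875
  white: 169 × 4/16 = 42.25
χ² = Σ (O − E)² / E
  purple: (87 − 95.0625)² / 95.0625 = 0.6838
  red: (24 − 31.6875)² / 31.6875 = 1.8650
  white: (58 − 42.25)² / 42.25 = 5.8713
χ² = 0.6838 + 1.8650 + 5.8713 = 8.4201 ≈ 8.420
Degrees of freedom = 3 − 1 = 2; critical value at α = 0.05 is 5.991.
Since 8.420 > 5.991, we reject the null hypothesis — the data do not fit the 9:3:4 ratio.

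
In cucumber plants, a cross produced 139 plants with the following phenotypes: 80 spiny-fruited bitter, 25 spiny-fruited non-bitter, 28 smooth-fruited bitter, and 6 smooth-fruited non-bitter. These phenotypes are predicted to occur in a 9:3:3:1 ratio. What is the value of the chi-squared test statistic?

Total ratio parts = 16. Expected numbers out of 139:
  spiny-fruited bitter: 139 × 9/16 = 78.1875
  spiny-fruited non-bitter: 139 × 3/16 = 26.0625
  smooth-fruited bitter: 139 × 3/16 = 26.0625
  smooth-fruited non-bitter: 139 × 1/16 = 8.6875
χ² = Σ (O − E)² / E
  spiny-fruited bitter: (80 − 78.1875)² / 78.1875 = 0.0420
  spiny-fruited non-bitter: (25 − 26.0625)² / 26.0625 = 0.0433
  smooth-fruited bitter: (28 − 26.0625)² / 26.0625 = 0.1440
  smooth-fruited non-bitter: (6 − 8.6875)² / 8.6875 = 0.8314
χ² = 0.0420 + 0.0433 + 0.1440 + 0.8314 = 1.0607 ≈ 1.061

1.061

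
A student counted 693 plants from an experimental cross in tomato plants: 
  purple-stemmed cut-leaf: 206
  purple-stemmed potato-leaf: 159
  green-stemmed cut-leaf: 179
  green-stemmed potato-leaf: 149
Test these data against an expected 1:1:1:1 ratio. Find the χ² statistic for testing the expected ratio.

10.948

Expected counts for N = 693 under a 1:1:1:1 ratio (total parts = 4):
  purple-stemmed cut-leaf: 693 × 1/4 = 173.25
  purple-stemmed potato-leaf: 693 × 1/4 = 173.25
  green-stemmed cut-leaf: 693 × 1/4 = 173.25
  green-stemmed potato-leaf: 693 × 1/4 = 173.25
χ² = Σ (O − E)² / E
  purple-stemmed cut-leaf: (206 − 173.25)² / 173.25 = 6.1908
  purple-stemmed potato-leaf: (159 − 173.25)² / 173.25 = 1.1721
  green-stemmed cut-leaf: (179 − 173.25)² / 173.25 = 0.1908
  green-stemmed potato-leaf: (149 − 173.25)² / 173.25 = 3.3943
χ² = 6.1908 + 1.1721 + 0.1908 + 3.3943 = 10.948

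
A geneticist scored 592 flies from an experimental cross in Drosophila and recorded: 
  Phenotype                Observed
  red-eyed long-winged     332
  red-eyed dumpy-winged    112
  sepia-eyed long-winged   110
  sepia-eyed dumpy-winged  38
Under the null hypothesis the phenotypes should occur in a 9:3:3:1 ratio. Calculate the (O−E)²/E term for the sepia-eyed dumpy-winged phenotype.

0.027

The 9:3:3:1 ratio has 16 parts, so with N = 592 the expected counts are:
  red-eyed long-winged: 592 × 9/16 = 333
  red-eyed dumpy-winged: 592 × 3/16 = 111
  sepia-eyed long-winged: 592 × 3/16 = 111
  sepia-eyed dumpy-winged: 592 × 1/16 = 37
Contribution of sepia-eyed dumpy-winged: (38 − 37)² / 37 = 0.0270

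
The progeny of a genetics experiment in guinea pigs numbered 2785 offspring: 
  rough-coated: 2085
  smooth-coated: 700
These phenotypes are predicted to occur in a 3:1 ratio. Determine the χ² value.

0.027

Total ratio parts = 4. Expected numbers out of 2785:
  rough-coated: 2785 × 3/4 = 2088.75
  smooth-coated: 2785 × 1/4 = 696.25
χ² = Σ (O − E)² / E
  rough-coated: (2085 − 2088.75)² / 2088.75 = 0.0067
  smooth-coated: (700 − 696.25)² / 696.25 = 0.0202
χ² = 0.0067 + 0.0202 = 0.0269 ≈ 0.027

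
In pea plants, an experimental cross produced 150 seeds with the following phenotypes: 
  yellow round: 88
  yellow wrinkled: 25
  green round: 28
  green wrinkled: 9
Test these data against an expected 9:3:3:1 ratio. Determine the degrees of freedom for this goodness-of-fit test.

3

A goodness-of-fit test with 4 phenotype classes has df = 4 − 1 = 3.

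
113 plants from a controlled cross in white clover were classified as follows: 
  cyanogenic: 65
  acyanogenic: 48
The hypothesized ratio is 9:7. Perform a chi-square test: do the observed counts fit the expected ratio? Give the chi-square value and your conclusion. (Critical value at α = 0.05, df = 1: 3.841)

The 9:7 ratio has 16 parts, so with N = 113 the expected counts are:
  cyanogenic: 113 × 9/16 = 63.5625
  acyanogenic: 113 × 7/16 = 49.4375
χ² = Σ (O − E)² / E
  cyanogenic: (65 − 63.5625)² / 63.5625 = 0.0325
  acyanogenic: (48 − 49.4375)² / 49.4375 = 0.0418
χ² = 0.0325 + 0.0418 = 0.0743 ≈ 0.074
Degrees of freedom = 2 − 1 = 1; critical value at α = 0.05 is 3.841.
Since 0.074 < 3.841, we fail to reject the null hypothesis — the data are consistent with the 9:7 ratio.

0.074; consistent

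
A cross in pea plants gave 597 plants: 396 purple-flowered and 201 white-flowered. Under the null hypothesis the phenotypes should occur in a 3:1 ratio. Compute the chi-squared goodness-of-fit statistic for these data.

23.925

Under the 3:1 hypothesis (Σ ratio = 4, N = 597):
  purple-flowered: 597 × 3/4 = 447.75
  white-flowered: 597 × 1/4 = 149.25
χ² = Σ (O − E)² / E
  purple-flowered: (396 − 447.75)² / 447.75 = 5.9812
  white-flowered: (201 − 149.25)² / 149.25 = 17.9435
χ² = 5.9812 + 17.9435 = 23.9247 ≈ 23.925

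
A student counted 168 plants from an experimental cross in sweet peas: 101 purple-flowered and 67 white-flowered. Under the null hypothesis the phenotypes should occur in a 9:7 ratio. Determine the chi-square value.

1.022

Total ratio parts = 16. Expected numbers out of 168:
  purple-flowered: 168 × 9/16 = 94.5
  white-flowered: 168 × 7/16 = 73.5
χ² = Σ (O − E)² / E
  purple-flowered: (101 − 94.5)² / 94.5 = 0.4471
  white-flowered: (67 − 73.5)² / 73.5 = 0.5748
χ² = 0.4471 + 0.5748 = 1.0219 ≈ 1.022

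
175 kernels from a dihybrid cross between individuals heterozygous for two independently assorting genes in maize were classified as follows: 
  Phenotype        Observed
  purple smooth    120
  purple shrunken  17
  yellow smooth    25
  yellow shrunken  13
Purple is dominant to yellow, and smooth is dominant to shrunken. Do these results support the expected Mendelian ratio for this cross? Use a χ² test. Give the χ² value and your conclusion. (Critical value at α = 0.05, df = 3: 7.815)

14.592; not consistent

A dihybrid F₂ with independent assortment and complete dominance at both loci gives a 9:3:3:1 phenotypic ratio.
The 9:3:3:1 ratio has 16 parts, so with N = 175 the expected counts are:
  purple smooth: 175 × 9/16 = 98.4375
  purple shrunken: 175 × 3/16 = 32.8125
  yellow smooth: 175 × 3/16 = 32.8125
  yellow shrunken: 175 × 1/16 = 10.9375
χ² = Σ (O − E)² / E
  purple smooth: (120 − 98.4375)² / 98.4375 = 4.7232
  purple shrunken: (17 − 32.8125)² / 32.8125 = 7.6201
  yellow smooth: (25 − 32.8125)² / 32.8125 = 1.8601
  yellow shrunken: (13 − 10.9375)² / 10.9375 = 0.3889
χ² = 4.7232 + 7.6201 + 1.8601 + 0.3889 = 14.5923 ≈ 14.592
Degrees of freedom = 4 − 1 = 3; critical value at α = 0.05 is 7.815.
Since 14.592 > 7.815, we reject the null hypothesis — the data do not fit the 9:3:3:1 ratio.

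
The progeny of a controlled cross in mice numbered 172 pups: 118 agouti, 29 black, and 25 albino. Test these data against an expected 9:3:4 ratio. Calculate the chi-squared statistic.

12.530

Under the 9:3:4 hypothesis (Σ ratio = 16, N = 172):
  agouti: 172 × 9/16 = 96.75
  black: 172 × 3/16 = 32.25
  albino: 172 × 4/16 = 43
χ² = Σ (O − E)² / E
  agouti: (118 − 96.75)² / 96.75 = 4.6673
  black: (29 − 32.25)² / 32.25 = 0.3275
  albino: (25 − 43)² / 43 = 7.5349
χ² = 4.6673 + 0.3275 + 7.5349 = 12.5297 ≈ 12.530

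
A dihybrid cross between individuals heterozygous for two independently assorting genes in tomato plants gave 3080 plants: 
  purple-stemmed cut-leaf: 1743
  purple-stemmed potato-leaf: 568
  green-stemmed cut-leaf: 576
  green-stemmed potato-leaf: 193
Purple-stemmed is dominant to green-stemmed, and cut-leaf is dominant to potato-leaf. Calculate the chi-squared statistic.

A dihybrid F₂ with independent assortment and complete dominance at both loci gives a 9:3:3:1 phenotypic ratio.
Total ratio parts = 16. Expected numbers out of 3080:
  purple-stemmed cut-leaf: 3080 × 9/16 = 1732.5
  purple-stemmed potato-leaf: 3080 × 3/16 = 577.5
  green-stemmed cut-leaf: 3080 × 3/16 = 577.5
  green-stemmed potato-leaf: 3080 × 1/16 = 192.5
χ² = Σ (O − E)² / E
  purple-stemmed cut-leaf: (1743 − 1732.5)² / 1732.5 = 0.0636
  purple-stemmed potato-leaf: (568 − 577.5)² / 577.5 = 0.1563
  green-stemmed cut-leaf: (576 − 577.5)² / 577.5 = 0.0039
  green-stemmed potato-leaf: (193 − 192.5)² / 192.5 = 0.0013
χ² = 0.0636 + 0.1563 + 0.0039 + 0.0013 = 0.2251 ≈ 0.225

0.225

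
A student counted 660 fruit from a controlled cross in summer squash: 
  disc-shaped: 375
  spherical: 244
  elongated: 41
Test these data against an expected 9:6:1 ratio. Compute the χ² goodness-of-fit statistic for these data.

Under the 9:6:1 hypothesis (Σ ratio = 16, N = 660):
  disc-shaped: 660 × 9/16 = 371.25
  spherical: 660 × 6/16 = 247.5
  elongated: 660 × 1/16 = 41.25
χ² = Σ (O − E)² / E
  disc-shaped: (375 − 371.25)² / 371.25 = 0.0379
  spherical: (244 − 247.5)² / 247.5 = 0.0495
  elongated: (41 − 41.25)² / 41.25 = 0.0015
χ² = 0.0379 + 0.0495 + 0.0015 = 0.0889 ≈ 0.089

0.089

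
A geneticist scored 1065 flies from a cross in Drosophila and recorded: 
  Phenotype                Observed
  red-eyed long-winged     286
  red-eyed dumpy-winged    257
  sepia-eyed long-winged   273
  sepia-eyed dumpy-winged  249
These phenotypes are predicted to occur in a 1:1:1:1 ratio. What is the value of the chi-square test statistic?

Total ratio parts = 4. Expected numbers out of 1065:
  red-eyed long-winged: 1065 × 1/4 = 266.25
  red-eyed dumpy-winged: 1065 × 1/4 = 266.25
  sepia-eyed long-winged: 1065 × 1/4 = 266.25
  sepia-eyed dumpy-winged: 1065 × 1/4 = 266.25
χ² = Σ (O − E)² / E
  red-eyed long-winged: (286 − 266.25)² / 266.25 = 1.4650
  red-eyed dumpy-winged: (257 − 266.25)² / 266.25 = 0.3214
  sepia-eyed long-winged: (273 − 266.25)² / 266.25 = 0.1711
  sepia-eyed dumpy-winged: (249 − 266.25)² / 266.25 = 1.1176
χ² = 1.4650 + 0.3214 + 0.1711 + 1.1176 = 3.0751 ≈ 3.075

3.075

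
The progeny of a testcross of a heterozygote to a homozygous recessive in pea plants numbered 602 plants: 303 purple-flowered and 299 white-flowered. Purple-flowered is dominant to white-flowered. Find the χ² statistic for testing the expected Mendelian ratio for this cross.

0.027

A testcross of a heterozygote (Aa × aa) gives a 1:1 phenotypic ratio.
The 1:1 ratio has 2 parts, so with N = 602 the expected counts are:
  purple-flowered: 602 × 1/2 = 301
  white-flowered: 602 × 1/2 = 301
χ² = Σ (O − E)² / E
  purple-flowered: (303 − 301)² / 301 = 0.0133
  white-flowered: (299 − 301)² / 301 = 0.0133
χ² = 0.0133 + 0.0133 = 0.0266 ≈ 0.027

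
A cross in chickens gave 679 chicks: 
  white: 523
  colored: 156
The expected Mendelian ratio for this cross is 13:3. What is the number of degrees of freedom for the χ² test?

1

A goodness-of-fit test with 2 phenotype classes has df = 2 − 1 = 1.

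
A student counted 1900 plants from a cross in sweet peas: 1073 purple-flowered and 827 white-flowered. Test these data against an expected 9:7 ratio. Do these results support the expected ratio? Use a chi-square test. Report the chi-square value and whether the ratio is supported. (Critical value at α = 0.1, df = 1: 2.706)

The 9:7 ratio has 16 parts, so with N = 1900 the expected counts are:
  purple-flowered: 1900 × 9/16 = 1068.75
  white-flowered: 1900 × 7/16 = 831.25
χ² = Σ (O − E)² / E
  purple-flowered: (1073 − 1068.75)² / 1068.75 = 0.0169
  white-flowered: (827 − 831.25)² / 831.25 = 0.0217
χ² = 0.0169 + 0.0217 = 0.0386 ≈ 0.039
Degrees of freedom = 2 − 1 = 1; critical value at α = 0.1 is 2.706.
Since 0.039 < 2.706, we fail to reject the null hypothesis — the data are consistent with the 9:7 ratio.

0.039; consistent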